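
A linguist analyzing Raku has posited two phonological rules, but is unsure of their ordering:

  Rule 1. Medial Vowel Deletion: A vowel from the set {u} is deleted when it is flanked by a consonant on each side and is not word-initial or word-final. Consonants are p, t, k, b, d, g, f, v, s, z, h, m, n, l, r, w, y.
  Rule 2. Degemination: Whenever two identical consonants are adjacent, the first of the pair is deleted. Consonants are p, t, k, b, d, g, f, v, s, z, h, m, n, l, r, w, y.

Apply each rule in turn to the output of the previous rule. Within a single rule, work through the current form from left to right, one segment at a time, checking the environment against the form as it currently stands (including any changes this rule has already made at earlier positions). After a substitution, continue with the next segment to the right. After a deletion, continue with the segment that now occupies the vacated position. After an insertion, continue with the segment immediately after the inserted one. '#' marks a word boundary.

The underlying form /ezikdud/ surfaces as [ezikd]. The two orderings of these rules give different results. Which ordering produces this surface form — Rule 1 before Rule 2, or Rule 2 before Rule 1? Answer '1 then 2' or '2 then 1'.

1 then 2

Order 1 then 2:
  1 Medial Vowel Deletion: [ezikdud] → [ezikdd]
  2 Degemination: [ezikdd] → [ezikd]
  result: [ezikd]
Order 2 then 1:
  2 Degemination: no change — [ezikdud]
  1 Medial Vowel Deletion: [ezikdud] → [ezikdd]
  result: [ezikdd]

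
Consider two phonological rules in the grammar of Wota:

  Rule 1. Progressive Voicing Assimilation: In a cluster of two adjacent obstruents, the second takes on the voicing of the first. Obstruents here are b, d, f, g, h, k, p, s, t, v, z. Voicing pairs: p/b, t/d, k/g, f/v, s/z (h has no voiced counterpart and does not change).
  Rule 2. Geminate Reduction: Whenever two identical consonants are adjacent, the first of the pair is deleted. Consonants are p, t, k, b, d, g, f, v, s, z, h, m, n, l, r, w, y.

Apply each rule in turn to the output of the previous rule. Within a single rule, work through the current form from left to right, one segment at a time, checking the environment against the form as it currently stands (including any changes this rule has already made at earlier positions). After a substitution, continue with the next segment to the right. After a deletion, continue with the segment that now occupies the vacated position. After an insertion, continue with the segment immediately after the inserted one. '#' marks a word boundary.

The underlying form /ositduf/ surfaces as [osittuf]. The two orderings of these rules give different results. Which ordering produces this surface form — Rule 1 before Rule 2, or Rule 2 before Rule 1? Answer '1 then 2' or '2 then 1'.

2 then 1

Order 1 then 2:
  1 Progressive Voicing Assimilation: [ositduf] → [osittuf]
  2 Geminate Reduction: [osittuf] → [osituf]
  result: [osituf]
Order 2 then 1:
  2 Geminate Reduction: no change — [ositduf]
  1 Progressive Voicing Assimilation: [ositduf] → [osittuf]
  result: [osittuf]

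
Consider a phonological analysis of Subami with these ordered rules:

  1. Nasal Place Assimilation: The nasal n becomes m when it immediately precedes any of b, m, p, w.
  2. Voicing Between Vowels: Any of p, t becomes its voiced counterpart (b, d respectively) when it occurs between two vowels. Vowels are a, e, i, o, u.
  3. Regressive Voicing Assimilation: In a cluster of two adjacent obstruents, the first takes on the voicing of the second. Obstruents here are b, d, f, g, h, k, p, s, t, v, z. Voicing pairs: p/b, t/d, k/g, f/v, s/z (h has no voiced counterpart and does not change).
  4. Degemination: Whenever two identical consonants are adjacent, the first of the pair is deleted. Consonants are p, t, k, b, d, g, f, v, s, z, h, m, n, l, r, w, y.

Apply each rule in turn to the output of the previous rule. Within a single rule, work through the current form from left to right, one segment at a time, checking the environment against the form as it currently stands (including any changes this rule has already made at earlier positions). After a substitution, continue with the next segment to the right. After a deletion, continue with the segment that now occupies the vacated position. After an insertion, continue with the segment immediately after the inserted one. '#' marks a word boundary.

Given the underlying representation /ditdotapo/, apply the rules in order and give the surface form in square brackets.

1 Nasal Place Assimilation: no change — [ditdotapo]
2 Voicing Between Vowels: [ditdotapo] → [ditdodabo]
3 Regressive Voicing Assimilation: [ditdodabo] → [diddodabo]
4 Degemination: [diddodabo] → [didodabo]

[didodabo]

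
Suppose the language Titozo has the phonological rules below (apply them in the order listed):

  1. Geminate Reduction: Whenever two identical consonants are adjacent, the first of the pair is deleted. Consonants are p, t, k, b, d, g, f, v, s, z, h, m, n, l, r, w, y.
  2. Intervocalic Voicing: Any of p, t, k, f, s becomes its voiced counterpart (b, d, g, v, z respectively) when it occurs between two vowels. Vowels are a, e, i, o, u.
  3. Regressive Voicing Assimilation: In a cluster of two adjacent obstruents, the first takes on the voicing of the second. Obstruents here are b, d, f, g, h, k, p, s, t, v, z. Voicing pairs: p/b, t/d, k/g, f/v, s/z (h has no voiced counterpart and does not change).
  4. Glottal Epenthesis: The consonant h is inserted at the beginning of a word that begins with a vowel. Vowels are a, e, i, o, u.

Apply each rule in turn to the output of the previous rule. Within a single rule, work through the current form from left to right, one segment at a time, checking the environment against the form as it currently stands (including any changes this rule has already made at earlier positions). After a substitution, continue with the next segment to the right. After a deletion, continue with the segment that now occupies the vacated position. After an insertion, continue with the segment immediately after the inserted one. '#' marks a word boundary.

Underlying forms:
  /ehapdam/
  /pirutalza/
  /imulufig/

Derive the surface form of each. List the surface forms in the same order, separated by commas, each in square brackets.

/ehapdam/:
  1 Geminate Reduction: no change — [ehapdam]
  2 Intervocalic Voicing: no change — [ehapdam]
  3 Regressive Voicing Assimilation: [ehapdam] → [ehabdam]
  4 Glottal Epenthesis: [ehabdam] → [hehabdam]
/pirutalza/:
  1 Geminate Reduction: no change — [pirutalza]
  2 Intervocalic Voicing: [pirutalza] → [pirudalza]
  3 Regressive Voicing Assimilation: no change — [pirudalza]
  4 Glottal Epenthesis: no change — [pirudalza]
/imulufig/:
  1 Geminate Reduction: no change — [imulufig]
  2 Intervocalic Voicing: [imulufig] → [imuluvig]
  3 Regressive Voicing Assimilation: no change — [imuluvig]
  4 Glottal Epenthesis: [imuluvig] → [himuluvig]

[hehabdam], [pirudalza], [himuluvig]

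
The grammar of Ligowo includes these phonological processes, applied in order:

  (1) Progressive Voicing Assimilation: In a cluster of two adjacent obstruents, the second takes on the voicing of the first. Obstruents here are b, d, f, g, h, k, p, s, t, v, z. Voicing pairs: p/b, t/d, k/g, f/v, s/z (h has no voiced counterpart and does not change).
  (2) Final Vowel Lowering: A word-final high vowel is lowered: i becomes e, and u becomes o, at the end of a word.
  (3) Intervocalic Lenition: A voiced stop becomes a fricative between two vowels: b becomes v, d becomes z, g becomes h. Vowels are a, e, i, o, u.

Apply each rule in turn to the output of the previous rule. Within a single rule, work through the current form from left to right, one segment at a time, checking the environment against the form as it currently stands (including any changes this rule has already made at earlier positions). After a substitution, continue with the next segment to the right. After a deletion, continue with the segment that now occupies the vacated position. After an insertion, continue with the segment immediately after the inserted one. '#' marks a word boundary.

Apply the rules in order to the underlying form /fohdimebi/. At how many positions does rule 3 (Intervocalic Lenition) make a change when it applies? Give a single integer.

1

(1) Progressive Voicing Assimilation: [fohdimebi] → [fohtimebi]
(2) Final Vowel Lowering: [fohtimebi] → [fohtimebe]
(3) Intervocalic Lenition: [fohtimebe] → [fohtimeve]
Rule 3 changed 1 position(s).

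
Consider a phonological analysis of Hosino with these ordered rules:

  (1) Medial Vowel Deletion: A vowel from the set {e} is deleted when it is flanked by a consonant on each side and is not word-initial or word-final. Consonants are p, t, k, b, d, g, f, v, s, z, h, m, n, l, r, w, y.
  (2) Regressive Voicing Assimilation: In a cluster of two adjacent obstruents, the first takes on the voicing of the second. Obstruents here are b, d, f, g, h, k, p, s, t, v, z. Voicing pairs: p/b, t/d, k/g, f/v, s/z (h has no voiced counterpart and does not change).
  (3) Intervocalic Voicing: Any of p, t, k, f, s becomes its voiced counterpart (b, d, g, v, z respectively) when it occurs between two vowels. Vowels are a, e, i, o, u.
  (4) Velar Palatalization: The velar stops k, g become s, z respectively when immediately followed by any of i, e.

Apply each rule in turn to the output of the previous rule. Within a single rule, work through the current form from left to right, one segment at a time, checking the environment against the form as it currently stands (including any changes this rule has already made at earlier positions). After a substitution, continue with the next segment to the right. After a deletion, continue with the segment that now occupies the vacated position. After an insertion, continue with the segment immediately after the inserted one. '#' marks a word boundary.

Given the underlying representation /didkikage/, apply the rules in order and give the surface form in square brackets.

[ditsigaze]

(1) Medial Vowel Deletion: no change — [didkikage]
(2) Regressive Voicing Assimilation: [didkikage] → [ditkikage]
(3) Intervocalic Voicing: [ditkikage] → [ditkigage]
(4) Velar Palatalization: [ditkigage] → [ditsigaze]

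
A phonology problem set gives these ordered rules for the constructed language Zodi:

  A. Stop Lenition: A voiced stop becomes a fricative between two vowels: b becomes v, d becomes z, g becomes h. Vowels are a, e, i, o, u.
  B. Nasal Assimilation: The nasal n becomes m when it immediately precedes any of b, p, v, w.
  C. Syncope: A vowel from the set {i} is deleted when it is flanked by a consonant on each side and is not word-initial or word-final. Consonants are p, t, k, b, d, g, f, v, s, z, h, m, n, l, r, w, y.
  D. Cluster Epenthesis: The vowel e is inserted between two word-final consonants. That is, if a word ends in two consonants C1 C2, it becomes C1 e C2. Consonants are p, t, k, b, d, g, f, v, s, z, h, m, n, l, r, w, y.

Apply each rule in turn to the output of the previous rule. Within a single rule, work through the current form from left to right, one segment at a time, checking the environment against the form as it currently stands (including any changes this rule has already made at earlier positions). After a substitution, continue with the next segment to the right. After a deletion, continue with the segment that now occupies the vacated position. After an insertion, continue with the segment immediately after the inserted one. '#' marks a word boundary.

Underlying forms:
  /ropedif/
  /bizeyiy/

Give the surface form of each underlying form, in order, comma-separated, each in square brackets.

/ropedif/:
  A Stop Lenition: [ropedif] → [ropezif]
  B Nasal Assimilation: no change — [ropezif]
  C Syncope: [ropezif] → [ropezf]
  D Cluster Epenthesis: [ropezf] → [ropezef]
/bizeyiy/:
  A Stop Lenition: no change — [bizeyiy]
  B Nasal Assimilation: no change — [bizeyiy]
  C Syncope: [bizeyiy] → [bzeyy]
  D Cluster Epenthesis: [bzeyy] → [bzeyey]

[ropezef], [bzeyey]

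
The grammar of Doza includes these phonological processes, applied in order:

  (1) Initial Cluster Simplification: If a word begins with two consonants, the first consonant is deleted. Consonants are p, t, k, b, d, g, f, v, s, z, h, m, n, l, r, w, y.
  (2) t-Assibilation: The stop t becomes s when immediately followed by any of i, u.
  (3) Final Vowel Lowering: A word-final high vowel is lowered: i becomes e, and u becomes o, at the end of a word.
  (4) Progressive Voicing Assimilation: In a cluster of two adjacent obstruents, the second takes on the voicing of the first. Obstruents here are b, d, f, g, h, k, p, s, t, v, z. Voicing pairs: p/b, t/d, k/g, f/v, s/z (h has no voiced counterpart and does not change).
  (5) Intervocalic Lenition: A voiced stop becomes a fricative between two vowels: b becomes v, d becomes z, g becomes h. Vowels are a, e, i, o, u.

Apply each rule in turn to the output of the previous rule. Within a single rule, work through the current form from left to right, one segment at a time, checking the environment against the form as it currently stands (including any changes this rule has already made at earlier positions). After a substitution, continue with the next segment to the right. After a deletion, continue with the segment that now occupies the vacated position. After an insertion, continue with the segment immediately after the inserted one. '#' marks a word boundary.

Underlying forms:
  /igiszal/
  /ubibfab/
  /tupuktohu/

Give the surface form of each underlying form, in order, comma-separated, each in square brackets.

[ihissal], [uvibvab], [supuktoho]

/igiszal/:
  (1) Initial Cluster Simplification: no change — [igiszal]
  (2) t-Assibilation: no change — [igiszal]
  (3) Final Vowel Lowering: no change — [igiszal]
  (4) Progressive Voicing Assimilation: [igiszal] → [igissal]
  (5) Intervocalic Lenition: [igissal] → [ihissal]
/ubibfab/:
  (1) Initial Cluster Simplification: no change — [ubibfab]
  (2) t-Assibilation: no change — [ubibfab]
  (3) Final Vowel Lowering: no change — [ubibfab]
  (4) Progressive Voicing Assimilation: [ubibfab] → [ubibvab]
  (5) Intervocalic Lenition: [ubibvab] → [uvibvab]
/tupuktohu/:
  (1) Initial Cluster Simplification: no change — [tupuktohu]
  (2) t-Assibilation: [tupuktohu] → [supuktohu]
  (3) Final Vowel Lowering: [supuktohu] → [supuktoho]
  (4) Progressive Voicing Assimilation: no change — [supuktoho]
  (5) Intervocalic Lenition: no change — [supuktoho]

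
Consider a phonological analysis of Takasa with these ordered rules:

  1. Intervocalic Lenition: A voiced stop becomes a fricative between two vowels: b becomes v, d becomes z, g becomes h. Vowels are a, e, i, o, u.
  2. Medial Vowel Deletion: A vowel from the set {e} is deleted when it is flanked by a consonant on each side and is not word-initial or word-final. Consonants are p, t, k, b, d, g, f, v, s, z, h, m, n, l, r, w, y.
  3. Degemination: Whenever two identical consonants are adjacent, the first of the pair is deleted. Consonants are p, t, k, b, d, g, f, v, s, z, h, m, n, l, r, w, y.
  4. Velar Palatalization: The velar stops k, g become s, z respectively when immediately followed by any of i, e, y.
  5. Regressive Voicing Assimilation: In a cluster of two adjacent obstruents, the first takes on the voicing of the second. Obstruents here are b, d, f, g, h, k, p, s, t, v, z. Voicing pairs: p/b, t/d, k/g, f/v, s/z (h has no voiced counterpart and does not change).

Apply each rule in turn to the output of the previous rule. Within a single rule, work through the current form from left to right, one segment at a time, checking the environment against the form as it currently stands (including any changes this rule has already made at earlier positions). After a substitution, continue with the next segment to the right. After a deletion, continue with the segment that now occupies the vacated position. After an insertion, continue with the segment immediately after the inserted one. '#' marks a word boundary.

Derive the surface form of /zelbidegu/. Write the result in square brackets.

[zlbishu]

1 Intervocalic Lenition: [zelbidegu] → [zelbizehu]
2 Medial Vowel Deletion: [zelbizehu] → [zlbizhu]
3 Degemination: no change — [zlbizhu]
4 Velar Palatalization: no change — [zlbizhu]
5 Regressive Voicing Assimilation: [zlbizhu] → [zlbishu]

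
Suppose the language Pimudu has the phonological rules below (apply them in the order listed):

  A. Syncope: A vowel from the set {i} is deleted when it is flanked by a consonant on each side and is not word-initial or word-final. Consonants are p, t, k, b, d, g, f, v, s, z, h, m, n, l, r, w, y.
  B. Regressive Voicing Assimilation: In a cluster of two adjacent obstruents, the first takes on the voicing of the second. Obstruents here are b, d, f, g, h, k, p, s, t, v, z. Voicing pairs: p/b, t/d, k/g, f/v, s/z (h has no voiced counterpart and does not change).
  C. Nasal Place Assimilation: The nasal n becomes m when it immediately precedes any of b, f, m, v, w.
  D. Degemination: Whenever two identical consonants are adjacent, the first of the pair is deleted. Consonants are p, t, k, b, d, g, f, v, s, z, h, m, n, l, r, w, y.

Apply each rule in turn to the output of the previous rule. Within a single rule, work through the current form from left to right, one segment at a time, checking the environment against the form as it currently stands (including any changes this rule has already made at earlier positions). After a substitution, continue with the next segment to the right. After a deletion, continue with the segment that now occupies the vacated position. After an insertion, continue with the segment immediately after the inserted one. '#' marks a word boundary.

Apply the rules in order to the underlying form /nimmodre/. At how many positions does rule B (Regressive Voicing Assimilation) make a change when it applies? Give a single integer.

0

A Syncope: [nimmodre] → [nmmodre]
B Regressive Voicing Assimilation: no change — [nmmodre]
C Nasal Place Assimilation: [nmmodre] → [mmmodre]
D Degemination: [mmmodre] → [modre]
Rule B changed 0 position(s).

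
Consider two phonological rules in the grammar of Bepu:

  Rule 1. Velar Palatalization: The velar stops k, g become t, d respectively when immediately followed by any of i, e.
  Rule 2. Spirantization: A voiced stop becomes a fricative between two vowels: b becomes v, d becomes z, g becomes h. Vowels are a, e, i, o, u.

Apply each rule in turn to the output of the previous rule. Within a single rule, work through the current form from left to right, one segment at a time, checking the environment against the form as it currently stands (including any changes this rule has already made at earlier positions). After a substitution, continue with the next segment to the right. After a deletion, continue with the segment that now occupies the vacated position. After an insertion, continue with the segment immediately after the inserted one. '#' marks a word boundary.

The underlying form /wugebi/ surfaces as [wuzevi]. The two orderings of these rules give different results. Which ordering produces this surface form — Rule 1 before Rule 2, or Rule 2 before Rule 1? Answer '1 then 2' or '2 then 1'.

Order 1 then 2:
  1 Velar Palatalization: [wugebi] → [wudebi]
  2 Spirantization: [wudebi] → [wuzevi]
  result: [wuzevi]
Order 2 then 1:
  2 Spirantization: [wugebi] → [wuhevi]
  1 Velar Palatalization: no change — [wuhevi]
  result: [wuhevi]

1 then 2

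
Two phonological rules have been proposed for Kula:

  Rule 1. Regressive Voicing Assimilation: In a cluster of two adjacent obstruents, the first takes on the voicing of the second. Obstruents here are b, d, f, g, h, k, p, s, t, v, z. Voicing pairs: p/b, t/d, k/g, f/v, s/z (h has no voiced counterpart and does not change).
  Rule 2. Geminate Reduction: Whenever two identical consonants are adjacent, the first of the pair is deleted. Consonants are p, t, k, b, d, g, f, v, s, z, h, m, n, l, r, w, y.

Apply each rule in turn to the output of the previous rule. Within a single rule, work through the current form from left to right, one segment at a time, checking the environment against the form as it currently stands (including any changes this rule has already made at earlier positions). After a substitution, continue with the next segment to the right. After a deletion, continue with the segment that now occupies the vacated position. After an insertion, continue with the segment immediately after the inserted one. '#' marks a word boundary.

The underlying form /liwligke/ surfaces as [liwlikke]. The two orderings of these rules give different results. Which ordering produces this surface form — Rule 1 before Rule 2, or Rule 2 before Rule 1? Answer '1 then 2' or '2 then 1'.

2 then 1

Order 1 then 2:
  1 Regressive Voicing Assimilation: [liwligke] → [liwlikke]
  2 Geminate Reduction: [liwlikke] → [liwlike]
  result: [liwlike]
Order 2 then 1:
  2 Geminate Reduction: no change — [liwligke]
  1 Regressive Voicing Assimilation: [liwligke] → [liwlikke]
  result: [liwlikke]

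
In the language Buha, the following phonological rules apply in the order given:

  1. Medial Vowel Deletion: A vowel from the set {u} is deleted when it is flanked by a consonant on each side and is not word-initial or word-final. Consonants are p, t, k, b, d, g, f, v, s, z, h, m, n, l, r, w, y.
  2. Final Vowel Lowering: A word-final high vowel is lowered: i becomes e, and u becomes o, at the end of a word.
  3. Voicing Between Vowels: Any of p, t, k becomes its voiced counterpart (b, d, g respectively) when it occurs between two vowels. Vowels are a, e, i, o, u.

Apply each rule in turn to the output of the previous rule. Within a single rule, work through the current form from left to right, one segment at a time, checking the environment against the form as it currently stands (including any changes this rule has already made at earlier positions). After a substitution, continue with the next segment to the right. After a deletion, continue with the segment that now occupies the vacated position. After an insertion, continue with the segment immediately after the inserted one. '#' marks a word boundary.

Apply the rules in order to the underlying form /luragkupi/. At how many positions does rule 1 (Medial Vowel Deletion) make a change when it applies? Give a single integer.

2

1 Medial Vowel Deletion: [luragkupi] → [lragkpi]
2 Final Vowel Lowering: [lragkpi] → [lragkpe]
3 Voicing Between Vowels: no change — [lragkpe]
Rule 1 changed 2 position(s).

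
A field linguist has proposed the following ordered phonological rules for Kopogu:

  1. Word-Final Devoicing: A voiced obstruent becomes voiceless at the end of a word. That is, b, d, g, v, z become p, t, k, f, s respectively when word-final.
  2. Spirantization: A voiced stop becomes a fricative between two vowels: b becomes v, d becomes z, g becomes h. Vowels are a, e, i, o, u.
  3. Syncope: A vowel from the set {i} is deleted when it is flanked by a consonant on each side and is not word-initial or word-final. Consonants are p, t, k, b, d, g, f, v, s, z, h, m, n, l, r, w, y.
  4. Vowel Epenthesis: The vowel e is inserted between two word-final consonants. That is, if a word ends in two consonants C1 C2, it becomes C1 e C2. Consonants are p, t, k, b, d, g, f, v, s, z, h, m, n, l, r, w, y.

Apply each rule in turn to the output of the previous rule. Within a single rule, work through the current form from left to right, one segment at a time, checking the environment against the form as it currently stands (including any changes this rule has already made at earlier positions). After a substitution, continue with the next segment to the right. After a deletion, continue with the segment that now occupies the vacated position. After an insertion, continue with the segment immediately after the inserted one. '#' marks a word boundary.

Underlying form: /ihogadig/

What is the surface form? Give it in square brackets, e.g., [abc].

1 Word-Final Devoicing: [ihogadig] → [ihogadik]
2 Spirantization: [ihogadik] → [ihohazik]
3 Syncope: [ihohazik] → [ihohazk]
4 Vowel Epenthesis: [ihohazk] → [ihohazek]

[ihohazek]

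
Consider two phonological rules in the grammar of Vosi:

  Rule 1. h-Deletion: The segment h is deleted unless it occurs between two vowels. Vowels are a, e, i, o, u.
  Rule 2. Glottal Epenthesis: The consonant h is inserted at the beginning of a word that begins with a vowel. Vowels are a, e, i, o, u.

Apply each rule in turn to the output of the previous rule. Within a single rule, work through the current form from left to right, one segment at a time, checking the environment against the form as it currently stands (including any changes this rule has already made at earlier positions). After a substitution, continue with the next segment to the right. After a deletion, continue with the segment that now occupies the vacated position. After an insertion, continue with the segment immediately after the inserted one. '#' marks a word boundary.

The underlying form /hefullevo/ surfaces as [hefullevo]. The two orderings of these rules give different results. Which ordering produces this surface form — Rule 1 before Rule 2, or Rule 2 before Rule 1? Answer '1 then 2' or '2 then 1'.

Order 1 then 2:
  1 h-Deletion: [hefullevo] → [efullevo]
  2 Glottal Epenthesis: [efullevo] → [hefullevo]
  result: [hefullevo]
Order 2 then 1:
  2 Glottal Epenthesis: no change — [hefullevo]
  1 h-Deletion: [hefullevo] → [efullevo]
  result: [efullevo]

1 then 2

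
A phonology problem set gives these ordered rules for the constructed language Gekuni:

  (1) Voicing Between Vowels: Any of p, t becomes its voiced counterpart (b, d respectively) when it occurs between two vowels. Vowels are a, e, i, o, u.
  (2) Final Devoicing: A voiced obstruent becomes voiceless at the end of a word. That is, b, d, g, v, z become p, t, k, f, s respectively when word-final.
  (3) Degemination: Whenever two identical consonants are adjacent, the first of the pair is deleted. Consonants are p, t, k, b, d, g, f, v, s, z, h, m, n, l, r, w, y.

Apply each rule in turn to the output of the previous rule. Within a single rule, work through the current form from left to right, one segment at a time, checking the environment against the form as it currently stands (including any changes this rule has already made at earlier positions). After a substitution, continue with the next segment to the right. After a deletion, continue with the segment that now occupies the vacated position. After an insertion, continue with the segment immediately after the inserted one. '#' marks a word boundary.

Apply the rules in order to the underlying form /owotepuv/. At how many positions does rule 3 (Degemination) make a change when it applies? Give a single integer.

(1) Voicing Between Vowels: [owotepuv] → [owodebuv]
(2) Final Devoicing: [owodebuv] → [owodebuf]
(3) Degemination: no change — [owodebuf]
Rule 3 changed 0 position(s).

0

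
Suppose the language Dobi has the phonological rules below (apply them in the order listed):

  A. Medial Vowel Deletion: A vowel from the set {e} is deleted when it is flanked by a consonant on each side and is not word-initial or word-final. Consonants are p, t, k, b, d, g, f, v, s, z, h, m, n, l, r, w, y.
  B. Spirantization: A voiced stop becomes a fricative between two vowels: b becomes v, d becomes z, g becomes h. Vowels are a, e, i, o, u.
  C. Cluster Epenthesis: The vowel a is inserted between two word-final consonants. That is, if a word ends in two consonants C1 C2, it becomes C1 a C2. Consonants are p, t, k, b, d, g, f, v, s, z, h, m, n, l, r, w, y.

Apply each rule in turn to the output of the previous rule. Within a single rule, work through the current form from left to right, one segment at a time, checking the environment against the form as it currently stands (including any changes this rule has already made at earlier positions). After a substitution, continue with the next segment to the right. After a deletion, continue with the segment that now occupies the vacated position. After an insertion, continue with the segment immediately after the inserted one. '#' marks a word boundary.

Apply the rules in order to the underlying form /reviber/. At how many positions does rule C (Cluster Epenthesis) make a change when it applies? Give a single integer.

A Medial Vowel Deletion: [reviber] → [rvibr]
B Spirantization: no change — [rvibr]
C Cluster Epenthesis: [rvibr] → [rvibar]
Rule C changed 1 position(s).

1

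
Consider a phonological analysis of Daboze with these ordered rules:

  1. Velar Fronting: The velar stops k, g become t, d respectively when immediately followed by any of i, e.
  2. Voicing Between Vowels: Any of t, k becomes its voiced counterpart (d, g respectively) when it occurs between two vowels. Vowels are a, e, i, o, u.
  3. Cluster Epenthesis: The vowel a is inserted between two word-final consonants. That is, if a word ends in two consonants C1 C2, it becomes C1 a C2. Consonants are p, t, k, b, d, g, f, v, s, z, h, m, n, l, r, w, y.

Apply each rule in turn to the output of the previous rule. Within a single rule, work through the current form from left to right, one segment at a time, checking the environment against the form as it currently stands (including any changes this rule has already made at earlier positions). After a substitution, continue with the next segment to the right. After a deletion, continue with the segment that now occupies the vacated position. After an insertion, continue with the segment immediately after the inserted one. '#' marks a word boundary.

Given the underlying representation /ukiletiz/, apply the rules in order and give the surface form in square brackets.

[udilediz]

1 Velar Fronting: [ukiletiz] → [utiletiz]
2 Voicing Between Vowels: [utiletiz] → [udilediz]
3 Cluster Epenthesis: no change — [udilediz]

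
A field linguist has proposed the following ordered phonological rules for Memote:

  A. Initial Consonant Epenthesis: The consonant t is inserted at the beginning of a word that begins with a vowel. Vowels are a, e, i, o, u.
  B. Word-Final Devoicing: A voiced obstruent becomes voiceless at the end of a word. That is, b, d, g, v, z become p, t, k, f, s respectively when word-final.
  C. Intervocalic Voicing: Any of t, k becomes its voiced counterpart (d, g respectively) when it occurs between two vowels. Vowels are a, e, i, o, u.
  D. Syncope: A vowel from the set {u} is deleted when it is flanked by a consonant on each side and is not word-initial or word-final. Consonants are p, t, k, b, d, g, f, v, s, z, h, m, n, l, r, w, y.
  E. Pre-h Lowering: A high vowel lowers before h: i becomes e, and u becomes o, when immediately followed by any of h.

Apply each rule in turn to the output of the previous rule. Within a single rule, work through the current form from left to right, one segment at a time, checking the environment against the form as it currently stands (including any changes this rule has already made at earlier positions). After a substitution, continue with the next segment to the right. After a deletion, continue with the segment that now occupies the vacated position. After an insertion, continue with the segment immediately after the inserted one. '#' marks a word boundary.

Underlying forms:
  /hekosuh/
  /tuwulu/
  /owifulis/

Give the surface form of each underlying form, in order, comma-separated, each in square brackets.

/hekosuh/:
  A Initial Consonant Epenthesis: no change — [hekosuh]
  B Word-Final Devoicing: no change — [hekosuh]
  C Intervocalic Voicing: [hekosuh] → [hegosuh]
  D Syncope: [hegosuh] → [hegosh]
  E Pre-h Lowering: no change — [hegosh]
/tuwulu/:
  A Initial Consonant Epenthesis: no change — [tuwulu]
  B Word-Final Devoicing: no change — [tuwulu]
  C Intervocalic Voicing: no change — [tuwulu]
  D Syncope: [tuwulu] → [twlu]
  E Pre-h Lowering: no change — [twlu]
/owifulis/:
  A Initial Consonant Epenthesis: [owifulis] → [towifulis]
  B Word-Final Devoicing: no change — [towifulis]
  C Intervocalic Voicing: no change — [towifulis]
  D Syncope: [towifulis] → [towiflis]
  E Pre-h Lowering: no change — [towiflis]

[hegosh], [twlu], [towiflis]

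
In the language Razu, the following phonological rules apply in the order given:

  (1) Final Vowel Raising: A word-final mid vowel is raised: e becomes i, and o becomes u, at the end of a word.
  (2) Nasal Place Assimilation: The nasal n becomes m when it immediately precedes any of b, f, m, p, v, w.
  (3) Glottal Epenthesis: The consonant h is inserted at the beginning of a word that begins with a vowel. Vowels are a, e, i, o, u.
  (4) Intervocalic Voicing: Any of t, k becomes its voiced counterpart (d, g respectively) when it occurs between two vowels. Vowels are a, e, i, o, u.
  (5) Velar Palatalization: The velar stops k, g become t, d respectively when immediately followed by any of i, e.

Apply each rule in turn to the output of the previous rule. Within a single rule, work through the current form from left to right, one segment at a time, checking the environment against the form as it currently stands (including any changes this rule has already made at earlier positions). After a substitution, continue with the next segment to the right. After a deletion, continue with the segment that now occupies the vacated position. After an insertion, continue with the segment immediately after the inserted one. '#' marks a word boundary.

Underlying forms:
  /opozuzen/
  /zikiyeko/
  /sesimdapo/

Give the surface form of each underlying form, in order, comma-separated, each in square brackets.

[hopozuzen], [zidiyegu], [sesimdapu]

/opozuzen/:
  (1) Final Vowel Raising: no change — [opozuzen]
  (2) Nasal Place Assimilation: no change — [opozuzen]
  (3) Glottal Epenthesis: [opozuzen] → [hopozuzen]
  (4) Intervocalic Voicing: no change — [hopozuzen]
  (5) Velar Palatalization: no change — [hopozuzen]
/zikiyeko/:
  (1) Final Vowel Raising: [zikiyeko] → [zikiyeku]
  (2) Nasal Place Assimilation: no change — [zikiyeku]
  (3) Glottal Epenthesis: no change — [zikiyeku]
  (4) Intervocalic Voicing: [zikiyeku] → [zigiyegu]
  (5) Velar Palatalization: [zigiyegu] → [zidiyegu]
/sesimdapo/:
  (1) Final Vowel Raising: [sesimdapo] → [sesimdapu]
  (2) Nasal Place Assimilation: no change — [sesimdapu]
  (3) Glottal Epenthesis: no change — [sesimdapu]
  (4) Intervocalic Voicing: no change — [sesimdapu]
  (5) Velar Palatalization: no change — [sesimdapu]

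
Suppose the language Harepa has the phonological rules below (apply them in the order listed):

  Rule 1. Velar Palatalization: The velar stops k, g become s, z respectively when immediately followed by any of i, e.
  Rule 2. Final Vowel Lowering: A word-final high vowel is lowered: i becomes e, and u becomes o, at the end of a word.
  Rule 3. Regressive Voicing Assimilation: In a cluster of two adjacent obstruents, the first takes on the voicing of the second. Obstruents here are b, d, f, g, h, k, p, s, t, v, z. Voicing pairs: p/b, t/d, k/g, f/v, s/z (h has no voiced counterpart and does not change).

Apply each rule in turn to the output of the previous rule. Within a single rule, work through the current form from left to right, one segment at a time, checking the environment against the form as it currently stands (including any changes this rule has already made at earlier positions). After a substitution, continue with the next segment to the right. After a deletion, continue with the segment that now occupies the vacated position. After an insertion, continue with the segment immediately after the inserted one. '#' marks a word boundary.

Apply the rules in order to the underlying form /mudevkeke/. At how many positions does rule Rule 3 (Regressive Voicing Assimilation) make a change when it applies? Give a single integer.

Rule 1 Velar Palatalization: [mudevkeke] → [mudevsese]
Rule 2 Final Vowel Lowering: no change — [mudevsese]
Rule 3 Regressive Voicing Assimilation: [mudevsese] → [mudefsese]
Rule Rule 3 changed 1 position(s).

1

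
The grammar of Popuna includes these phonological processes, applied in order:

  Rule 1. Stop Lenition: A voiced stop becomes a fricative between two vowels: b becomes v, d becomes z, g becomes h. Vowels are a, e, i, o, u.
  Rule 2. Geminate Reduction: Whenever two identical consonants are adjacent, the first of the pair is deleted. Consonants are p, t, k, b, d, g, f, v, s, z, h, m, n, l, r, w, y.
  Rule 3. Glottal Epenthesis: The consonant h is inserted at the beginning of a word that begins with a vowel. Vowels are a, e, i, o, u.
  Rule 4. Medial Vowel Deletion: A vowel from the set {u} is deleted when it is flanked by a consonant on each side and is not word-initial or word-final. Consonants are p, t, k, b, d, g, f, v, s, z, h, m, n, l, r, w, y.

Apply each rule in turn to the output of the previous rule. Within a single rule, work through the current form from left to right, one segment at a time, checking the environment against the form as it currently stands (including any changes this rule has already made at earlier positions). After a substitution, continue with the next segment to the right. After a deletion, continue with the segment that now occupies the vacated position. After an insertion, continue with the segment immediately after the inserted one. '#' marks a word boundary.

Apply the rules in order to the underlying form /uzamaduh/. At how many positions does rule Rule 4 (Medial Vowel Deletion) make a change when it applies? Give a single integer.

2

Rule 1 Stop Lenition: [uzamaduh] → [uzamazuh]
Rule 2 Geminate Reduction: no change — [uzamazuh]
Rule 3 Glottal Epenthesis: [uzamazuh] → [huzamazuh]
Rule 4 Medial Vowel Deletion: [huzamazuh] → [hzamazh]
Rule Rule 4 changed 2 position(s).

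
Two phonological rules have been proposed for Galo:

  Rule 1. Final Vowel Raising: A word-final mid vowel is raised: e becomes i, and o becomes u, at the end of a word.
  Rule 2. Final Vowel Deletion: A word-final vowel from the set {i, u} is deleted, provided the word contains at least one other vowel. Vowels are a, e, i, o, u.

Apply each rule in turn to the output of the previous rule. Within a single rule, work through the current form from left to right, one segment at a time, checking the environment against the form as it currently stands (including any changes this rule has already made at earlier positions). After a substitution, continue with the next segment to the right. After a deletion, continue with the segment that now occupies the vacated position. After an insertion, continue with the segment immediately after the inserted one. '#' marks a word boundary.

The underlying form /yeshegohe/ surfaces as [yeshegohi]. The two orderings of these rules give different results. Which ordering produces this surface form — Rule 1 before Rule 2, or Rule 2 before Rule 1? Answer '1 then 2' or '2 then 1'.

Order 1 then 2:
  1 Final Vowel Raising: [yeshegohe] → [yeshegohi]
  2 Final Vowel Deletion: [yeshegohi] → [yeshegoh]
  result: [yeshegoh]
Order 2 then 1:
  2 Final Vowel Deletion: no change — [yeshegohe]
  1 Final Vowel Raising: [yeshegohe] → [yeshegohi]
  result: [yeshegohi]

2 then 1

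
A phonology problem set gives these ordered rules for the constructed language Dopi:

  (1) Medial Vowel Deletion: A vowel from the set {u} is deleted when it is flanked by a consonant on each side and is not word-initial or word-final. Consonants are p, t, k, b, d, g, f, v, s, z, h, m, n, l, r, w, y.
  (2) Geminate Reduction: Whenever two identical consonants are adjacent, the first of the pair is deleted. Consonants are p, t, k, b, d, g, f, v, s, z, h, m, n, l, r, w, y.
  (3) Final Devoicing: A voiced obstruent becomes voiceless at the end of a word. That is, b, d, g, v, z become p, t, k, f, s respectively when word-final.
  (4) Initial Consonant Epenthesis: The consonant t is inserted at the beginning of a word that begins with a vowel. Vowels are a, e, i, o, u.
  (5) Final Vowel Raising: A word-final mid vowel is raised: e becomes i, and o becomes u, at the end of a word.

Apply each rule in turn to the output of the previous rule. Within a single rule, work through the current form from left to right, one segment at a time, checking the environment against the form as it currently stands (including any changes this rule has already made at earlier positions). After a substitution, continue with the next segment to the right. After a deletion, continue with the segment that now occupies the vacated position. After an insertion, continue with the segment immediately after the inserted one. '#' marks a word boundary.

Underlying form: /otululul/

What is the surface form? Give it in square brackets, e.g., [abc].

(1) Medial Vowel Deletion: [otululul] → [otlll]
(2) Geminate Reduction: [otlll] → [otl]
(3) Final Devoicing: no change — [otl]
(4) Initial Consonant Epenthesis: [otl] → [totl]
(5) Final Vowel Raising: no change — [totl]

[totl]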